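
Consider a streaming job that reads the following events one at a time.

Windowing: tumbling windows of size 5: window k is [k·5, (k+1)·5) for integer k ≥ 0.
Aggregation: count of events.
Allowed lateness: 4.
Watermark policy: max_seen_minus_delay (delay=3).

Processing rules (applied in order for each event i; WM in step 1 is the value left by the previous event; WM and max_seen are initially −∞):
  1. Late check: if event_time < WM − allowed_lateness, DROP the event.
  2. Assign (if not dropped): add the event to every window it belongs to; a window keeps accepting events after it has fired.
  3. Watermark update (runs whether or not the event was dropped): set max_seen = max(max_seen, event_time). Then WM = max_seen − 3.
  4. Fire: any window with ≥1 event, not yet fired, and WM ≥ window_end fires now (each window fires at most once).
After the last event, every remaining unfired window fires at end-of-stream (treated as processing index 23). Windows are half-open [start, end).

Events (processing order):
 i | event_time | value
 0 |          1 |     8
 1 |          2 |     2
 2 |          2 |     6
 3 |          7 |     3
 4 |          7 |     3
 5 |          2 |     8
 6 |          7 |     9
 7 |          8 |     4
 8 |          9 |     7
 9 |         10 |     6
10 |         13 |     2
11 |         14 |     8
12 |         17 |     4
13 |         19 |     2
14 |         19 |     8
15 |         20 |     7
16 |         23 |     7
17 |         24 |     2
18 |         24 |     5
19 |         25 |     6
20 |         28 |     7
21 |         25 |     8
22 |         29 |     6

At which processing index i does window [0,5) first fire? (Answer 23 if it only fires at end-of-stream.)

7

i=0 t=1 v=8: → [0,5); WM=-2
i=1 t=2 v=2: → [0,5); WM=-1
i=2 t=2 v=6: → [0,5); WM=-1
i=3 t=7 v=3: → [5,10); WM=4
i=4 t=7 v=3: → [5,10); WM=4
i=5 t=2 v=8: → [0,5); WM=4
i=6 t=7 v=9: → [5,10); WM=4
i=7 t=8 v=4: → [5,10); WM=5; [0,5) fires=4
i=8 t=9 v=7: → [5,10); WM=6
i=9 t=10 v=6: → [10,15); WM=7
i=10 t=13 v=2: → [10,15); WM=10; [5,10) fires=5
i=11 t=14 v=8: → [10,15); WM=11
i=12 t=17 v=4: → [15,20); WM=14
i=13 t=19 v=2: → [15,20); WM=16; [10,15) fires=3
i=14 t=19 v=8: → [15,20); WM=16
i=15 t=20 v=7: → [20,25); WM=17
i=16 t=23 v=7: → [20,25); WM=20; [15,20) fires=3
i=17 t=24 v=2: → [20,25); WM=21
i=18 t=24 v=5: → [20,25); WM=21
i=19 t=25 v=6: → [25,30); WM=22
i=20 t=28 v=7: → [25,30); WM=25; [20,25) fires=4
i=21 t=25 v=8: → [25,30); WM=25
i=22 t=29 v=6: → [25,30); WM=26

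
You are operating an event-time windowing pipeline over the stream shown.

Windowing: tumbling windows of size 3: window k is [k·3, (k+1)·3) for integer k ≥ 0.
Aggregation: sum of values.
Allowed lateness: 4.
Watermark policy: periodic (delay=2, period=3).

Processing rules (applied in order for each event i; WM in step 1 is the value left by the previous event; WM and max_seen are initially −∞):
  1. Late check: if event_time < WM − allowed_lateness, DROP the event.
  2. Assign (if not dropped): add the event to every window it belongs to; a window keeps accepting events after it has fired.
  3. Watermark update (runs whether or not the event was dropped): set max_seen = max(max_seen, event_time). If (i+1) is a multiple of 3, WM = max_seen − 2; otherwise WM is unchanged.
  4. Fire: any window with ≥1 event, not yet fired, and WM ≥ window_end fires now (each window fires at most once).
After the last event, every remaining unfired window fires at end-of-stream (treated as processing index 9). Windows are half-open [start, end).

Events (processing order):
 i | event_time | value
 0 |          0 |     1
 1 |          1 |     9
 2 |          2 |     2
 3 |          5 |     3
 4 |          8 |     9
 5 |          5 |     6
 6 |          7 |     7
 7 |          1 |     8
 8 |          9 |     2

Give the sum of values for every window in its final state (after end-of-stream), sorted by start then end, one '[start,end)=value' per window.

[0,3)=12 [3,6)=9 [6,9)=16 [9,12)=2

i=0 t=0 v=1: → [0,3); WM=−∞
i=1 t=1 v=9: → [0,3); WM=−∞
i=2 t=2 v=2: → [0,3); WM=0
i=3 t=5 v=3: → [3,6); WM=0
i=4 t=8 v=9: → [6,9); WM=0
i=5 t=5 v=6: → [3,6); WM=6; [0,3) fires=12 [3,6) fires=9
i=6 t=7 v=7: → [6,9); WM=6
i=7 t=1 v=8: DROP (t<6-4); WM=6
i=8 t=9 v=2: → [9,12); WM=7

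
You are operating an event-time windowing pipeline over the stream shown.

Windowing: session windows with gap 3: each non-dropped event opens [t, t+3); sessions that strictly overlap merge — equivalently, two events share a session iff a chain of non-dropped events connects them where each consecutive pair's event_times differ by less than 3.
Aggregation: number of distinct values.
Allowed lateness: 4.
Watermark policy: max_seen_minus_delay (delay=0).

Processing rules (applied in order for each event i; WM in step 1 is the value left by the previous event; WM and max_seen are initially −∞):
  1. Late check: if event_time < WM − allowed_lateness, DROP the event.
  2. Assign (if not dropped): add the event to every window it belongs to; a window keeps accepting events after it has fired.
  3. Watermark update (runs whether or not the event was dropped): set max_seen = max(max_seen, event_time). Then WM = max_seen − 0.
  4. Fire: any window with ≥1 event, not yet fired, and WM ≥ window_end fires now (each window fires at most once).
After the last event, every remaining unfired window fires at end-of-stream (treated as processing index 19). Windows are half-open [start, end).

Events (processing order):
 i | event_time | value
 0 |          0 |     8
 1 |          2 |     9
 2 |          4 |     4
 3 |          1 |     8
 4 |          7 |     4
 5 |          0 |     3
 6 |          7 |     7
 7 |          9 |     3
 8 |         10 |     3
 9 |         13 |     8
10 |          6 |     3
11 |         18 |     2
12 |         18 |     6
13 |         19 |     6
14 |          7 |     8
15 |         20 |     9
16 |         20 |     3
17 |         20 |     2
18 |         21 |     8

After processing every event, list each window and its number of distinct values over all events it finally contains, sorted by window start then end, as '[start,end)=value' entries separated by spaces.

[0,7)=3 [7,13)=3 [13,16)=1 [18,24)=5

i=0 t=0 v=8: → [0,3); WM=0
i=1 t=2 v=9: → [0,5); WM=2
i=2 t=4 v=4: → [0,7); WM=4
i=3 t=1 v=8: → [0,7); WM=4
i=4 t=7 v=4: → [7,10); WM=7
i=5 t=0 v=3: DROP (t<7-4); WM=7
i=6 t=7 v=7: → [7,10); WM=7
i=7 t=9 v=3: → [7,12); WM=9
i=8 t=10 v=3: → [7,13); WM=10
i=9 t=13 v=8: → [13,16); WM=13
i=10 t=6 v=3: DROP (t<13-4); WM=13
i=11 t=18 v=2: → [18,21); WM=18
i=12 t=18 v=6: → [18,21); WM=18
i=13 t=19 v=6: → [18,22); WM=19
i=14 t=7 v=8: DROP (t<19-4); WM=19
i=15 t=20 v=9: → [18,23); WM=20
i=16 t=20 v=3: → [18,23); WM=20
i=17 t=20 v=2: → [18,23); WM=20
i=18 t=21 v=8: → [18,24); WM=21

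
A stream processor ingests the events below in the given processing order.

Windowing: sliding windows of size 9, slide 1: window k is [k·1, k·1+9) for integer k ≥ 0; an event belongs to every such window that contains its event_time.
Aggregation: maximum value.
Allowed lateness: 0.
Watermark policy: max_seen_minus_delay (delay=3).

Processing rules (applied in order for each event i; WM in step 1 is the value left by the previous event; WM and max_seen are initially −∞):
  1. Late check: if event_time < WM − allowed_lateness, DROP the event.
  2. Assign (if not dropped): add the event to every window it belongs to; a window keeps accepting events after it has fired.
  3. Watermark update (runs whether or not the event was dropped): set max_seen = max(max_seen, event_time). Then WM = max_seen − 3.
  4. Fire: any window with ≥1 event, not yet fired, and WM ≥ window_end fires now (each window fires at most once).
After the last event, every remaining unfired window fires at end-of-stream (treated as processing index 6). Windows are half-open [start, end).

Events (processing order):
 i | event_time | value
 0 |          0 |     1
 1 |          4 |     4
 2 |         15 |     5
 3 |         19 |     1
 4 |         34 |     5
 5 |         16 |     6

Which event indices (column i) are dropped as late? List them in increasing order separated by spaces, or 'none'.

i=0 t=0 v=1: → [0,9); WM=-3
i=1 t=4 v=4: → [4,13),[3,12),[2,11),[1,10),[0,9); WM=1
i=2 t=15 v=5: → [15,24),[14,23),[13,22),[12,21),[11,20),[10,19),[9,18),[8,17),[7,16); WM=12; [0,9) fires=4 [1,10) fires=4 [2,11) fires=4 [3,12) fires=4
i=3 t=19 v=1: → [19,28),[18,27),[17,26),[16,25),[15,24),[14,23),[13,22),[12,21),[11,20); WM=16; [4,13) fires=4 [7,16) fires=5
i=4 t=34 v=5: → [34,43),[33,42),[32,41),[31,40),[30,39),[29,38),[28,37),[27,36),[26,35); WM=31; [8,17) fires=5 [9,18) fires=5 [10,19) fires=5 [11,20) fires=5 [12,21) fires=5 [13,22) fires=5 [14,23) fires=5 [15,24) fires=5 [16,25) fires=1 [17,26) fires=1 [18,27) fires=1 [19,28) fires=1
i=5 t=16 v=6: DROP (t<31-0); WM=31

5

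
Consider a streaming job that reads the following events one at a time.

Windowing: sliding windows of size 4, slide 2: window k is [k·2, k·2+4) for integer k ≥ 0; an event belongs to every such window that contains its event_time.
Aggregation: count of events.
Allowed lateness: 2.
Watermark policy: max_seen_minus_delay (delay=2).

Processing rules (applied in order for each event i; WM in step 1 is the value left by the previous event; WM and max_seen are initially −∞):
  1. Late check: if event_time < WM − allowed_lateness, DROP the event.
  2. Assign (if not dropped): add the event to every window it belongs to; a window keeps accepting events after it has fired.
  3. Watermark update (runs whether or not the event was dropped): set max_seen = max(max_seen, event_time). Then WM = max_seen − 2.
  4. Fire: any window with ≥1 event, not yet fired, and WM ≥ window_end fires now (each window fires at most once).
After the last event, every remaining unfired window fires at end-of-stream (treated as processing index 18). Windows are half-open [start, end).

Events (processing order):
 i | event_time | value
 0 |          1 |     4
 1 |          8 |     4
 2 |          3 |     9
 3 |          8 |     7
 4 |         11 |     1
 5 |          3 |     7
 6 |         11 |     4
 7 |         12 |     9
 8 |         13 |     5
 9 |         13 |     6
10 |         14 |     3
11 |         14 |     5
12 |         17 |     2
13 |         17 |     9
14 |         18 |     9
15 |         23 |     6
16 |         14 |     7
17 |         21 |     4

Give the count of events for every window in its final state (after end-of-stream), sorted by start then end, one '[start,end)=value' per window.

[0,4)=1 [6,10)=2 [8,12)=4 [10,14)=5 [12,16)=5 [14,18)=4 [16,20)=3 [18,22)=2 [20,24)=2 [22,26)=1

i=0 t=1 v=4: → [0,4); WM=-1
i=1 t=8 v=4: → [8,12),[6,10); WM=6; [0,4) fires=1
i=2 t=3 v=9: DROP (t<6-2); WM=6
i=3 t=8 v=7: → [8,12),[6,10); WM=6
i=4 t=11 v=1: → [10,14),[8,12); WM=9
i=5 t=3 v=7: DROP (t<9-2); WM=9
i=6 t=11 v=4: → [10,14),[8,12); WM=9
i=7 t=12 v=9: → [12,16),[10,14); WM=10; [6,10) fires=2
i=8 t=13 v=5: → [12,16),[10,14); WM=11
i=9 t=13 v=6: → [12,16),[10,14); WM=11
i=10 t=14 v=3: → [14,18),[12,16); WM=12; [8,12) fires=4
i=11 t=14 v=5: → [14,18),[12,16); WM=12
i=12 t=17 v=2: → [16,20),[14,18); WM=15; [10,14) fires=5
i=13 t=17 v=9: → [16,20),[14,18); WM=15
i=14 t=18 v=9: → [18,22),[16,20); WM=16; [12,16) fires=5
i=15 t=23 v=6: → [22,26),[20,24); WM=21; [14,18) fires=4 [16,20) fires=3
i=16 t=14 v=7: DROP (t<21-2); WM=21
i=17 t=21 v=4: → [20,24),[18,22); WM=21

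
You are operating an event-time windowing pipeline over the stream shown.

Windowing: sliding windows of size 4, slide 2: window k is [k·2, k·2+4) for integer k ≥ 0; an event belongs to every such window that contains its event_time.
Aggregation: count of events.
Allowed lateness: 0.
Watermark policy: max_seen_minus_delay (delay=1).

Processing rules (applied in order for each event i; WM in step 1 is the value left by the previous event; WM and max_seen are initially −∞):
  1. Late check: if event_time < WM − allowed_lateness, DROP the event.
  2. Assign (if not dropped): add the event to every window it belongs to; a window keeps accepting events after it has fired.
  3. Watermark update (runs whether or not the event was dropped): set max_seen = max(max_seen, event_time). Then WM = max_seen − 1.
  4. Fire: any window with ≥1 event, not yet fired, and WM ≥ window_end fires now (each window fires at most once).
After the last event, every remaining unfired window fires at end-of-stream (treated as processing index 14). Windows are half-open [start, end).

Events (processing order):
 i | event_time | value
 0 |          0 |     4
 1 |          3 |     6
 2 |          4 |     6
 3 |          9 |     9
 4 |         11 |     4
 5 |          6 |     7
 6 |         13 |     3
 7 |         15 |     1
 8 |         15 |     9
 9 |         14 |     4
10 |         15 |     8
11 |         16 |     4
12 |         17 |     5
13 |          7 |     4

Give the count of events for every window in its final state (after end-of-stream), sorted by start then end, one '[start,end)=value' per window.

[0,4)=2 [2,6)=2 [4,8)=1 [6,10)=1 [8,12)=2 [10,14)=2 [12,16)=5 [14,18)=6 [16,20)=2

i=0 t=0 v=4: → [0,4); WM=-1
i=1 t=3 v=6: → [2,6),[0,4); WM=2
i=2 t=4 v=6: → [4,8),[2,6); WM=3
i=3 t=9 v=9: → [8,12),[6,10); WM=8; [0,4) fires=2 [2,6) fires=2 [4,8) fires=1
i=4 t=11 v=4: → [10,14),[8,12); WM=10; [6,10) fires=1
i=5 t=6 v=7: DROP (t<10-0); WM=10
i=6 t=13 v=3: → [12,16),[10,14); WM=12; [8,12) fires=2
i=7 t=15 v=1: → [14,18),[12,16); WM=14; [10,14) fires=2
i=8 t=15 v=9: → [14,18),[12,16); WM=14
i=9 t=14 v=4: → [14,18),[12,16); WM=14
i=10 t=15 v=8: → [14,18),[12,16); WM=14
i=11 t=16 v=4: → [16,20),[14,18); WM=15
i=12 t=17 v=5: → [16,20),[14,18); WM=16; [12,16) fires=5
i=13 t=7 v=4: DROP (t<16-0); WM=16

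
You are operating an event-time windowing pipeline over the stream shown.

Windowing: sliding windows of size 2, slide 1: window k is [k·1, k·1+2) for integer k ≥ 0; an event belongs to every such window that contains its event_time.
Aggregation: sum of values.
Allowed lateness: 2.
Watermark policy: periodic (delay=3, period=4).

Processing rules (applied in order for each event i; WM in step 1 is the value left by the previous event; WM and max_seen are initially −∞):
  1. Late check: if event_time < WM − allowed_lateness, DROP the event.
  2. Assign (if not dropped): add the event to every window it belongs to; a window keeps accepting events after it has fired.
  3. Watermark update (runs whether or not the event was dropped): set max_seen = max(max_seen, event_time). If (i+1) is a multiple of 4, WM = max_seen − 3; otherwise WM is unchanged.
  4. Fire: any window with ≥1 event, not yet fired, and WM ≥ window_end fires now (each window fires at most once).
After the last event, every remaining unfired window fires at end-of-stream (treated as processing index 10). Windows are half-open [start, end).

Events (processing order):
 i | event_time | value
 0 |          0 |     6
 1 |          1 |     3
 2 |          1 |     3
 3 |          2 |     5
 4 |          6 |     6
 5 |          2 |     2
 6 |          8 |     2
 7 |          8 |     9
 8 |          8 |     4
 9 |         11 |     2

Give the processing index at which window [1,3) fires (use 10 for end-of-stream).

7

i=0 t=0 v=6: → [0,2); WM=−∞
i=1 t=1 v=3: → [1,3),[0,2); WM=−∞
i=2 t=1 v=3: → [1,3),[0,2); WM=−∞
i=3 t=2 v=5: → [2,4),[1,3); WM=-1
i=4 t=6 v=6: → [6,8),[5,7); WM=-1
i=5 t=2 v=2: → [2,4),[1,3); WM=-1
i=6 t=8 v=2: → [8,10),[7,9); WM=-1
i=7 t=8 v=9: → [8,10),[7,9); WM=5; [0,2) fires=12 [1,3) fires=13 [2,4) fires=7
i=8 t=8 v=4: → [8,10),[7,9); WM=5
i=9 t=11 v=2: → [11,13),[10,12); WM=5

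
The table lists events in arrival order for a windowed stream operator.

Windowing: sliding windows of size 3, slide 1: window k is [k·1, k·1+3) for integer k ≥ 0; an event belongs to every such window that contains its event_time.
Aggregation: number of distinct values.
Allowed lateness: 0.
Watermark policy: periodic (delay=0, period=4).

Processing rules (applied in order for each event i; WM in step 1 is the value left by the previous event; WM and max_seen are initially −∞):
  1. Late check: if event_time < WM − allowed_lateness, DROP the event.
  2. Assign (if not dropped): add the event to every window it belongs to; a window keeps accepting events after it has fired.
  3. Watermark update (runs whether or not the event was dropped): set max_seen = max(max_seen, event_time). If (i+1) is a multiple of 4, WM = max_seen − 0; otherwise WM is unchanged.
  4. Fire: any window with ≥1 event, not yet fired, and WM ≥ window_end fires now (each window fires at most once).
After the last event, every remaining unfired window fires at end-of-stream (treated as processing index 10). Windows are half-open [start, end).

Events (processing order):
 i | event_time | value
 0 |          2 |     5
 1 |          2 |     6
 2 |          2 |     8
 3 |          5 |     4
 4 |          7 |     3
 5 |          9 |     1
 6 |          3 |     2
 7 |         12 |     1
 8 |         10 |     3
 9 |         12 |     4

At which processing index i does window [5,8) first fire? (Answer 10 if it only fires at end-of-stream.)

7

i=0 t=2 v=5: → [2,5),[1,4),[0,3); WM=−∞
i=1 t=2 v=6: → [2,5),[1,4),[0,3); WM=−∞
i=2 t=2 v=8: → [2,5),[1,4),[0,3); WM=−∞
i=3 t=5 v=4: → [5,8),[4,7),[3,6); WM=5; [0,3) fires=3 [1,4) fires=3 [2,5) fires=3
i=4 t=7 v=3: → [7,10),[6,9),[5,8); WM=5
i=5 t=9 v=1: → [9,12),[8,11),[7,10); WM=5
i=6 t=3 v=2: DROP (t<5-0); WM=5
i=7 t=12 v=1: → [12,15),[11,14),[10,13); WM=12; [3,6) fires=1 [4,7) fires=1 [5,8) fires=2 [6,9) fires=1 [7,10) fires=2 [8,11) fires=1 [9,12) fires=1
i=8 t=10 v=3: DROP (t<12-0); WM=12
i=9 t=12 v=4: → [12,15),[11,14),[10,13); WM=12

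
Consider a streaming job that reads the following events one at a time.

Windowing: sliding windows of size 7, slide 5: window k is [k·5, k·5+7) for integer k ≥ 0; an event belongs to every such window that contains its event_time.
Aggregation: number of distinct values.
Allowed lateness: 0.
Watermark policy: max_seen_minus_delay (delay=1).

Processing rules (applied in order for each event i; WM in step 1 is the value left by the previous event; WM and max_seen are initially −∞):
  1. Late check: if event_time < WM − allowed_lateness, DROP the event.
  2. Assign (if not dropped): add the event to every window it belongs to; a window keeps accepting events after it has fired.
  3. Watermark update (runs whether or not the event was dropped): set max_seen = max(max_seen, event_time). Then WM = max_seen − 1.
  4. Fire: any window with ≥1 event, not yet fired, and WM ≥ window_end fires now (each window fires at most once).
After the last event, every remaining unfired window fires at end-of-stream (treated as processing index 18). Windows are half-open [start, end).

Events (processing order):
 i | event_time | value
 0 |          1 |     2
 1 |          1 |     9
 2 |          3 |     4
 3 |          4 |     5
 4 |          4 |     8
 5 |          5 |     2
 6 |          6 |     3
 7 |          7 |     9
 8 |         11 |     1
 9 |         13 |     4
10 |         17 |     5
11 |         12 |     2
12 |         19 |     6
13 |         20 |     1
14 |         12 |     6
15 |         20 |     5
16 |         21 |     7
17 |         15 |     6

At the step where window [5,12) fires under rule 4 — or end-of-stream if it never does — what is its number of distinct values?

i=0 t=1 v=2: → [0,7); WM=0
i=1 t=1 v=9: → [0,7); WM=0
i=2 t=3 v=4: → [0,7); WM=2
i=3 t=4 v=5: → [0,7); WM=3
i=4 t=4 v=8: → [0,7); WM=3
i=5 t=5 v=2: → [5,12),[0,7); WM=4
i=6 t=6 v=3: → [5,12),[0,7); WM=5
i=7 t=7 v=9: → [5,12); WM=6
i=8 t=11 v=1: → [10,17),[5,12); WM=10; [0,7) fires=6
i=9 t=13 v=4: → [10,17); WM=12; [5,12) fires=4
i=10 t=17 v=5: → [15,22); WM=16
i=11 t=12 v=2: DROP (t<16-0); WM=16
i=12 t=19 v=6: → [15,22); WM=18; [10,17) fires=2
i=13 t=20 v=1: → [20,27),[15,22); WM=19
i=14 t=12 v=6: DROP (t<19-0); WM=19
i=15 t=20 v=5: → [20,27),[15,22); WM=19
i=16 t=21 v=7: → [20,27),[15,22); WM=20
i=17 t=15 v=6: DROP (t<20-0); WM=20

4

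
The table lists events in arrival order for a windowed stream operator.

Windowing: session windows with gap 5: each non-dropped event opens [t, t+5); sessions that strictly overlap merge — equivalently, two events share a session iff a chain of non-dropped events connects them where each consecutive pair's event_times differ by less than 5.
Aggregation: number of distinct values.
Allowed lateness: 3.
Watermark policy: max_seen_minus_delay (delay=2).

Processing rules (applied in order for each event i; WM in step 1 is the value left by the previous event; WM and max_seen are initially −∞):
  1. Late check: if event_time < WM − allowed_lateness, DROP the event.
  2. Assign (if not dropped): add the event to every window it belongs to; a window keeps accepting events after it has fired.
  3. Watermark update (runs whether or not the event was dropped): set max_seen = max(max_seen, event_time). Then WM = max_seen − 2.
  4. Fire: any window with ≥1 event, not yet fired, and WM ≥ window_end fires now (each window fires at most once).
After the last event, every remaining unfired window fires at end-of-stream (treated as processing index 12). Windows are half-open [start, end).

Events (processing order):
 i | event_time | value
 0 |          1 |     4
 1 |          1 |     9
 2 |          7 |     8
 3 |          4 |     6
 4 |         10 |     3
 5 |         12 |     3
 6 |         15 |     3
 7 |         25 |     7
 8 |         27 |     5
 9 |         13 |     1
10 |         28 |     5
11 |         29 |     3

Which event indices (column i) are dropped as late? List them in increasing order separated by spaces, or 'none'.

9

i=0 t=1 v=4: → [1,6); WM=-1
i=1 t=1 v=9: → [1,6); WM=-1
i=2 t=7 v=8: → [7,12); WM=5
i=3 t=4 v=6: → [1,12); WM=5
i=4 t=10 v=3: → [1,15); WM=8
i=5 t=12 v=3: → [1,17); WM=10
i=6 t=15 v=3: → [1,20); WM=13
i=7 t=25 v=7: → [25,30); WM=23
i=8 t=27 v=5: → [25,32); WM=25
i=9 t=13 v=1: DROP (t<25-3); WM=25
i=10 t=28 v=5: → [25,33); WM=26
i=11 t=29 v=3: → [25,34); WM=27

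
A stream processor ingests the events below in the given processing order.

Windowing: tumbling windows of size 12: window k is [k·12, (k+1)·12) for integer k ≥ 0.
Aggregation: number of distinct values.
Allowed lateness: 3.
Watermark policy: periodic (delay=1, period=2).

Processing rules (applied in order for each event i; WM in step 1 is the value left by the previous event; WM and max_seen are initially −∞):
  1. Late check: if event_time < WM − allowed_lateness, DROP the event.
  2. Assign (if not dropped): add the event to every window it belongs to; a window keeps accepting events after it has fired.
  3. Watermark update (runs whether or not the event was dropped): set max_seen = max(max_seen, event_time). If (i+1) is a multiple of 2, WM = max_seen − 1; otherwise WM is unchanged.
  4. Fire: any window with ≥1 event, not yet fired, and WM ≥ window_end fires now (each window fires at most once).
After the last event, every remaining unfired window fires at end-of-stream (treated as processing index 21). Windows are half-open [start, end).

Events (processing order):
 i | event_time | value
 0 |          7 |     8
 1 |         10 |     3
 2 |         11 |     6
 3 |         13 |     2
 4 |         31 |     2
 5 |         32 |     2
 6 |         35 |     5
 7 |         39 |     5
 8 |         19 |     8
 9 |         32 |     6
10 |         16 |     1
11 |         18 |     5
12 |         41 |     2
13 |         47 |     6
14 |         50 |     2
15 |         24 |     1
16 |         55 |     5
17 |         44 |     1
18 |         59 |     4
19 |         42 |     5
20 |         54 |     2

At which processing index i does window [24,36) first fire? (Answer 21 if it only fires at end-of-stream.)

i=0 t=7 v=8: → [0,12); WM=−∞
i=1 t=10 v=3: → [0,12); WM=9
i=2 t=11 v=6: → [0,12); WM=9
i=3 t=13 v=2: → [12,24); WM=12; [0,12) fires=3
i=4 t=31 v=2: → [24,36); WM=12
i=5 t=32 v=2: → [24,36); WM=31; [12,24) fires=1
i=6 t=35 v=5: → [24,36); WM=31
i=7 t=39 v=5: → [36,48); WM=38; [24,36) fires=2
i=8 t=19 v=8: DROP (t<38-3); WM=38
i=9 t=32 v=6: DROP (t<38-3); WM=38
i=10 t=16 v=1: DROP (t<38-3); WM=38
i=11 t=18 v=5: DROP (t<38-3); WM=38
i=12 t=41 v=2: → [36,48); WM=38
i=13 t=47 v=6: → [36,48); WM=46
i=14 t=50 v=2: → [48,60); WM=46
i=15 t=24 v=1: DROP (t<46-3); WM=49; [36,48) fires=3
i=16 t=55 v=5: → [48,60); WM=49
i=17 t=44 v=1: DROP (t<49-3); WM=54
i=18 t=59 v=4: → [48,60); WM=54
i=19 t=42 v=5: DROP (t<54-3); WM=58
i=20 t=54 v=2: DROP (t<58-3); WM=58

7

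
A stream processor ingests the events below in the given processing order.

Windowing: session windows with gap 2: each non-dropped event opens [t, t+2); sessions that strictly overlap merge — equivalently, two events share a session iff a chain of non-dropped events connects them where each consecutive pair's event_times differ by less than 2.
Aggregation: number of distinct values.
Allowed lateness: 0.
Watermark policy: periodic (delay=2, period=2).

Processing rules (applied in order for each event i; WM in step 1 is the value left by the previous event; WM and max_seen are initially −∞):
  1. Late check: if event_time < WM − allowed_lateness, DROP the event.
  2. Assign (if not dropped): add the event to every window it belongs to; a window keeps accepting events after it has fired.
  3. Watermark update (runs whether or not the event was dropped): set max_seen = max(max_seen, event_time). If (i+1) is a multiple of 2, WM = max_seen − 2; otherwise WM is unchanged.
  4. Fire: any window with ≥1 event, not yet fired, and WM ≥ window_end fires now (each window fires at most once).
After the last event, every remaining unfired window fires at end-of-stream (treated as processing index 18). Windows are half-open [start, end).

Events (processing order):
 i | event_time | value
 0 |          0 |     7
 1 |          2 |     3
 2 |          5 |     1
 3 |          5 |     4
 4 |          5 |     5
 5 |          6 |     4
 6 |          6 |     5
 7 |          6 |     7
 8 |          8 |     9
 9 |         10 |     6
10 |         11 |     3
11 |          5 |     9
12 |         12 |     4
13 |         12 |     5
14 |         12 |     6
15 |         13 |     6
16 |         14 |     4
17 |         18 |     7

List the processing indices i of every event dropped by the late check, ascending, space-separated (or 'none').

i=0 t=0 v=7: → [0,2); WM=−∞
i=1 t=2 v=3: → [2,4); WM=0
i=2 t=5 v=1: → [5,7); WM=0
i=3 t=5 v=4: → [5,7); WM=3
i=4 t=5 v=5: → [5,7); WM=3
i=5 t=6 v=4: → [5,8); WM=4
i=6 t=6 v=5: → [5,8); WM=4
i=7 t=6 v=7: → [5,8); WM=4
i=8 t=8 v=9: → [8,10); WM=4
i=9 t=10 v=6: → [10,12); WM=8
i=10 t=11 v=3: → [10,13); WM=8
i=11 t=5 v=9: DROP (t<8-0); WM=9
i=12 t=12 v=4: → [10,14); WM=9
i=13 t=12 v=5: → [10,14); WM=10
i=14 t=12 v=6: → [10,14); WM=10
i=15 t=13 v=6: → [10,15); WM=11
i=16 t=14 v=4: → [10,16); WM=11
i=17 t=18 v=7: → [18,20); WM=16

11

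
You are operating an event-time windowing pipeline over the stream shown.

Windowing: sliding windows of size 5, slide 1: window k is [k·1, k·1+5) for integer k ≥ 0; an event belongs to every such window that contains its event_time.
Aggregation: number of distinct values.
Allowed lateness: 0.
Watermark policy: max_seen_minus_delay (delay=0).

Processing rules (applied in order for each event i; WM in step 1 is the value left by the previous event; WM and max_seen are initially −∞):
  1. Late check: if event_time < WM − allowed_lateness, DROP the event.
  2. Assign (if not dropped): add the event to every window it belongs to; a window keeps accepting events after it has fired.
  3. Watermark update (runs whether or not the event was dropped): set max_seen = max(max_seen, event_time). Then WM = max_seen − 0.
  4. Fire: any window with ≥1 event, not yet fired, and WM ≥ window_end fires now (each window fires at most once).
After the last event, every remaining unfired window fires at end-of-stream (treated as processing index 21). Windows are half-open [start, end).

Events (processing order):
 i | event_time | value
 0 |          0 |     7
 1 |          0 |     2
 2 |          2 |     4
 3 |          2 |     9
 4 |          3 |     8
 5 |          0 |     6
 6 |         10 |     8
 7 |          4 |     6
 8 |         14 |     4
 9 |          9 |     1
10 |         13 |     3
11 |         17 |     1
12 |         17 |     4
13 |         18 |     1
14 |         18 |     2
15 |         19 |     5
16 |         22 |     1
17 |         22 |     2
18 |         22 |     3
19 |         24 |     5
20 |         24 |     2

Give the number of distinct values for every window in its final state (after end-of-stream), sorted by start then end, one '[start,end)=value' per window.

[0,5)=5 [1,6)=3 [2,7)=3 [3,8)=1 [6,11)=1 [7,12)=1 [8,13)=1 [9,14)=1 [10,15)=2 [11,16)=1 [12,17)=1 [13,18)=2 [14,19)=3 [15,20)=4 [16,21)=4 [17,22)=4 [18,23)=4 [19,24)=4 [20,25)=4 [21,26)=4 [22,27)=4 [23,28)=2 [24,29)=2

i=0 t=0 v=7: → [0,5); WM=0
i=1 t=0 v=2: → [0,5); WM=0
i=2 t=2 v=4: → [2,7),[1,6),[0,5); WM=2
i=3 t=2 v=9: → [2,7),[1,6),[0,5); WM=2
i=4 t=3 v=8: → [3,8),[2,7),[1,6),[0,5); WM=3
i=5 t=0 v=6: DROP (t<3-0); WM=3
i=6 t=10 v=8: → [10,15),[9,14),[8,13),[7,12),[6,11); WM=10; [0,5) fires=5 [1,6) fires=3 [2,7) fires=3 [3,8) fires=1
i=7 t=4 v=6: DROP (t<10-0); WM=10
i=8 t=14 v=4: → [14,19),[13,18),[12,17),[11,16),[10,15); WM=14; [6,11) fires=1 [7,12) fires=1 [8,13) fires=1 [9,14) fires=1
i=9 t=9 v=1: DROP (t<14-0); WM=14
i=10 t=13 v=3: DROP (t<14-0); WM=14
i=11 t=17 v=1: → [17,22),[16,21),[15,20),[14,19),[13,18); WM=17; [10,15) fires=2 [11,16) fires=1 [12,17) fires=1
i=12 t=17 v=4: → [17,22),[16,21),[15,20),[14,19),[13,18); WM=17
i=13 t=18 v=1: → [18,23),[17,22),[16,21),[15,20),[14,19); WM=18; [13,18) fires=2
i=14 t=18 v=2: → [18,23),[17,22),[16,21),[15,20),[14,19); WM=18
i=15 t=19 v=5: → [19,24),[18,23),[17,22),[16,21),[15,20); WM=19; [14,19) fires=3
i=16 t=22 v=1: → [22,27),[21,26),[20,25),[19,24),[18,23); WM=22; [15,20) fires=4 [16,21) fires=4 [17,22) fires=4
i=17 t=22 v=2: → [22,27),[21,26),[20,25),[19,24),[18,23); WM=22
i=18 t=22 v=3: → [22,27),[21,26),[20,25),[19,24),[18,23); WM=22
i=19 t=24 v=5: → [24,29),[23,28),[22,27),[21,26),[20,25); WM=24; [18,23) fires=4 [19,24) fires=4
i=20 t=24 v=2: → [24,29),[23,28),[22,27),[21,26),[20,25); WM=24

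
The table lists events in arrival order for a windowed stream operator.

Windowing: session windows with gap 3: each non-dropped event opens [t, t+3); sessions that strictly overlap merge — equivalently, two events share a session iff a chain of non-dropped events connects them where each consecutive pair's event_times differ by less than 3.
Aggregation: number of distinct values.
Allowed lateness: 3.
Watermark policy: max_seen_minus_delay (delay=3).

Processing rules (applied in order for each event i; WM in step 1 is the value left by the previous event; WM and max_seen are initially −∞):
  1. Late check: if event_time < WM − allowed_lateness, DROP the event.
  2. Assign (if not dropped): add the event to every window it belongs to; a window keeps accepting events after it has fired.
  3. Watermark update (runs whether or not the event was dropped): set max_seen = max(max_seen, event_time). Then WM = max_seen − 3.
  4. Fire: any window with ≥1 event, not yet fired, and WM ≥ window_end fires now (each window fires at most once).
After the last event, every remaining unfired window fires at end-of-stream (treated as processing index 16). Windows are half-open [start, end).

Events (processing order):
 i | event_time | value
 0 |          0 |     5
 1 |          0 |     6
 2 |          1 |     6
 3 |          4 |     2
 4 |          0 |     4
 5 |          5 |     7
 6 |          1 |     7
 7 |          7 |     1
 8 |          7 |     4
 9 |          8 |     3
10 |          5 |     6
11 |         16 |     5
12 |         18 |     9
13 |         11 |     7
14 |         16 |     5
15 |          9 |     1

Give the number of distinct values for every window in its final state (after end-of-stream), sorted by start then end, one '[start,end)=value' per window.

[0,4)=4 [4,11)=6 [16,21)=2

i=0 t=0 v=5: → [0,3); WM=-3
i=1 t=0 v=6: → [0,3); WM=-3
i=2 t=1 v=6: → [0,4); WM=-2
i=3 t=4 v=2: → [4,7); WM=1
i=4 t=0 v=4: → [0,4); WM=1
i=5 t=5 v=7: → [4,8); WM=2
i=6 t=1 v=7: → [0,4); WM=2
i=7 t=7 v=1: → [4,10); WM=4
i=8 t=7 v=4: → [4,10); WM=4
i=9 t=8 v=3: → [4,11); WM=5
i=10 t=5 v=6: → [4,11); WM=5
i=11 t=16 v=5: → [16,19); WM=13
i=12 t=18 v=9: → [16,21); WM=15
i=13 t=11 v=7: DROP (t<15-3); WM=15
i=14 t=16 v=5: → [16,21); WM=15
i=15 t=9 v=1: DROP (t<15-3); WM=15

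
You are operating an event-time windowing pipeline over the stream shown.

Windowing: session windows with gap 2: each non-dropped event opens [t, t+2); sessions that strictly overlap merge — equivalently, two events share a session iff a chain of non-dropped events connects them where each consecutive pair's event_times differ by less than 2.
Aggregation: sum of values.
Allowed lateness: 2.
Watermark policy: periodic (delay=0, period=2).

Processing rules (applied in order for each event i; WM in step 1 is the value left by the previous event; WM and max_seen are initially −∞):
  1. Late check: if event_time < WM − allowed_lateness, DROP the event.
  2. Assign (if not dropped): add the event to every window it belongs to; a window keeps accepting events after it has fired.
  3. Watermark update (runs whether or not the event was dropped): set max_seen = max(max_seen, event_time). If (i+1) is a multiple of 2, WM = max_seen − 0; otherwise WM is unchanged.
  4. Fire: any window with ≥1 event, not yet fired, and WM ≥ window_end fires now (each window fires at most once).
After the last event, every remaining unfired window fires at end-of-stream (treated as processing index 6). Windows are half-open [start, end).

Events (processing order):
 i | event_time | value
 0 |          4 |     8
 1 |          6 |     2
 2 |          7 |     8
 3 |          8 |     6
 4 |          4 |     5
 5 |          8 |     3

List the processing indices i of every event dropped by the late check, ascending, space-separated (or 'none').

i=0 t=4 v=8: → [4,6); WM=−∞
i=1 t=6 v=2: → [6,8); WM=6
i=2 t=7 v=8: → [6,9); WM=6
i=3 t=8 v=6: → [6,10); WM=8
i=4 t=4 v=5: DROP (t<8-2); WM=8
i=5 t=8 v=3: → [6,10); WM=8

4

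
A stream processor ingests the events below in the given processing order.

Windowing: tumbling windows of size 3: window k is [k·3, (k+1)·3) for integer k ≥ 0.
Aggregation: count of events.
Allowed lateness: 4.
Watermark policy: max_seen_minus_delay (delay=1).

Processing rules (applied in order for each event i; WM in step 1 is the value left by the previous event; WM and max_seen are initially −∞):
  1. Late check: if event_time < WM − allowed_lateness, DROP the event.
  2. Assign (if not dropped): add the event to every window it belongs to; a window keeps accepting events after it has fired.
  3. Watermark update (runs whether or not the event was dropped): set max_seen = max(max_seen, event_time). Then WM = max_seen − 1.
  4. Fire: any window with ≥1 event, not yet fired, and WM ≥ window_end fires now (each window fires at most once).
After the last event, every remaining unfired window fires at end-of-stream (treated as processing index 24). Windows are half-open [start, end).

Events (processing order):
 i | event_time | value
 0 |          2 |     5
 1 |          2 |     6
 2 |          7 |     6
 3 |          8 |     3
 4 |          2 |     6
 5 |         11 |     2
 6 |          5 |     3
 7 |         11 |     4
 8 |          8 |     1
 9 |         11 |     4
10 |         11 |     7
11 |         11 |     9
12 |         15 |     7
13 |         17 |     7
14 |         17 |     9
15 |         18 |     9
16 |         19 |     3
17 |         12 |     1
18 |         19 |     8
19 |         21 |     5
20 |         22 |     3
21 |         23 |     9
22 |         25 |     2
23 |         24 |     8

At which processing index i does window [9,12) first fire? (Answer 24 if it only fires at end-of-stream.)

i=0 t=2 v=5: → [0,3); WM=1
i=1 t=2 v=6: → [0,3); WM=1
i=2 t=7 v=6: → [6,9); WM=6; [0,3) fires=2
i=3 t=8 v=3: → [6,9); WM=7
i=4 t=2 v=6: DROP (t<7-4); WM=7
i=5 t=11 v=2: → [9,12); WM=10; [6,9) fires=2
i=6 t=5 v=3: DROP (t<10-4); WM=10
i=7 t=11 v=4: → [9,12); WM=10
i=8 t=8 v=1: → [6,9); WM=10
i=9 t=11 v=4: → [9,12); WM=10
i=10 t=11 v=7: → [9,12); WM=10
i=11 t=11 v=9: → [9,12); WM=10
i=12 t=15 v=7: → [15,18); WM=14; [9,12) fires=5
i=13 t=17 v=7: → [15,18); WM=16
i=14 t=17 v=9: → [15,18); WM=16
i=15 t=18 v=9: → [18,21); WM=17
i=16 t=19 v=3: → [18,21); WM=18; [15,18) fires=3
i=17 t=12 v=1: DROP (t<18-4); WM=18
i=18 t=19 v=8: → [18,21); WM=18
i=19 t=21 v=5: → [21,24); WM=20
i=20 t=22 v=3: → [21,24); WM=21; [18,21) fires=3
i=21 t=23 v=9: → [21,24); WM=22
i=22 t=25 v=2: → [24,27); WM=24; [21,24) fires=3
i=23 t=24 v=8: → [24,27); WM=24

12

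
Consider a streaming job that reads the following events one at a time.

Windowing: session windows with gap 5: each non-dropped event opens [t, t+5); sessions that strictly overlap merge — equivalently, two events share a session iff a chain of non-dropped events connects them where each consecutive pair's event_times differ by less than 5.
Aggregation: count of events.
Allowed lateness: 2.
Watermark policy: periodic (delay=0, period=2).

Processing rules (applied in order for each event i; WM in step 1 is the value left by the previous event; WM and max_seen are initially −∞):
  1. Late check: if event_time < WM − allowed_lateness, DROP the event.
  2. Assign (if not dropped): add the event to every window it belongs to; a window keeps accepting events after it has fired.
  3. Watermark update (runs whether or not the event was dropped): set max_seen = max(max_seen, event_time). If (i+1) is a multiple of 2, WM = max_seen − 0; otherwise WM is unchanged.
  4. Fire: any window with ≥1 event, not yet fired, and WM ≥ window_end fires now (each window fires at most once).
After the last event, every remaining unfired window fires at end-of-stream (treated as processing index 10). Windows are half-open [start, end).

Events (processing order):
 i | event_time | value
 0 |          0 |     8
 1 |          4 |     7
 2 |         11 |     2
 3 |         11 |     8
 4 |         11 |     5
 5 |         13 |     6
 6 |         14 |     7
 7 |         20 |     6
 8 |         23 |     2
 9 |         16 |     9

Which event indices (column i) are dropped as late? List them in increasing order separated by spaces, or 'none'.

9

i=0 t=0 v=8: → [0,5); WM=−∞
i=1 t=4 v=7: → [0,9); WM=4
i=2 t=11 v=2: → [11,16); WM=4
i=3 t=11 v=8: → [11,16); WM=11
i=4 t=11 v=5: → [11,16); WM=11
i=5 t=13 v=6: → [11,18); WM=13
i=6 t=14 v=7: → [11,19); WM=13
i=7 t=20 v=6: → [20,25); WM=20
i=8 t=23 v=2: → [20,28); WM=20
i=9 t=16 v=9: DROP (t<20-2); WM=23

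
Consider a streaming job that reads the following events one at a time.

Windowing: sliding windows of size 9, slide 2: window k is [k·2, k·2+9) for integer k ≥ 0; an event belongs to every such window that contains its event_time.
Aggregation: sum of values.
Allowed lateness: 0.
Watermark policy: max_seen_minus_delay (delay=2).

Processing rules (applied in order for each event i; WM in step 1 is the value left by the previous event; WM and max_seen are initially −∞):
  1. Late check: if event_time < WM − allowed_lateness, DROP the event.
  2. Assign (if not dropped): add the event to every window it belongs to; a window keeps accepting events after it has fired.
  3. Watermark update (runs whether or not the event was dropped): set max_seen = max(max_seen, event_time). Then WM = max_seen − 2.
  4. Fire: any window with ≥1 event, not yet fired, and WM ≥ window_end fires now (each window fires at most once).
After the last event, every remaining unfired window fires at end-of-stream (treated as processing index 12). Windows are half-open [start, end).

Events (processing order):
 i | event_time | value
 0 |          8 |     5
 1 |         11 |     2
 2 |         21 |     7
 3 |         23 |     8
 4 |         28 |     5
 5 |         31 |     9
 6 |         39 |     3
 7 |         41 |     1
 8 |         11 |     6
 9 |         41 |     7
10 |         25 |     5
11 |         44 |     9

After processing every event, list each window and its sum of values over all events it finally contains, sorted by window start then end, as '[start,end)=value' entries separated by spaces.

i=0 t=8 v=5: → [8,17),[6,15),[4,13),[2,11),[0,9); WM=6
i=1 t=11 v=2: → [10,19),[8,17),[6,15),[4,13); WM=9; [0,9) fires=5
i=2 t=21 v=7: → [20,29),[18,27),[16,25),[14,23); WM=19; [2,11) fires=5 [4,13) fires=7 [6,15) fires=7 [8,17) fires=7 [10,19) fires=2
i=3 t=23 v=8: → [22,31),[20,29),[18,27),[16,25); WM=21
i=4 t=28 v=5: → [28,37),[26,35),[24,33),[22,31),[20,29); WM=26; [14,23) fires=7 [16,25) fires=15
i=5 t=31 v=9: → [30,39),[28,37),[26,35),[24,33); WM=29; [18,27) fires=15 [20,29) fires=20
i=6 t=39 v=3: → [38,47),[36,45),[34,43),[32,41); WM=37; [22,31) fires=13 [24,33) fires=14 [26,35) fires=14 [28,37) fires=14
i=7 t=41 v=1: → [40,49),[38,47),[36,45),[34,43); WM=39; [30,39) fires=9
i=8 t=11 v=6: DROP (t<39-0); WM=39
i=9 t=41 v=7: → [40,49),[38,47),[36,45),[34,43); WM=39
i=10 t=25 v=5: DROP (t<39-0); WM=39
i=11 t=44 v=9: → [44,53),[42,51),[40,49),[38,47),[36,45); WM=42; [32,41) fires=3

[0,9)=5 [2,11)=5 [4,13)=7 [6,15)=7 [8,17)=7 [10,19)=2 [14,23)=7 [16,25)=15 [18,27)=15 [20,29)=20 [22,31)=13 [24,33)=14 [26,35)=14 [28,37)=14 [30,39)=9 [32,41)=3 [34,43)=11 [36,45)=20 [38,47)=20 [40,49)=17 [42,51)=9 [44,53)=9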